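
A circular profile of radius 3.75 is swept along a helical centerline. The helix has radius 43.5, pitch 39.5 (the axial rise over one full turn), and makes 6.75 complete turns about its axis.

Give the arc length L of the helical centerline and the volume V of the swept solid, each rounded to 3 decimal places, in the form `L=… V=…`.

L=1864.067 V=82351.959

2πR = 2π·43.5 = 273.318561
per-turn = √(273.318561² + 39.5²) = √(74703.0357 + 1560.25) = √76263.2857 = 276.158081
L = 6.75 × 276.158081 = 1864.067047
V = π·3.75² × L = 44.178647 × 1864.067047 = 82351.959472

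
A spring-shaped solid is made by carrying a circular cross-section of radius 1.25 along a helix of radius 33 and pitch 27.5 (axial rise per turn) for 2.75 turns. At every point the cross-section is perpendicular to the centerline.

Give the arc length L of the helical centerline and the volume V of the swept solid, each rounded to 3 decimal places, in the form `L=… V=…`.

2πR = 2π·33 = 207.345115
per-turn = √(207.345115² + 27.5²) = √(42991.9968 + 756.25) = √43748.2468 = 209.160816
L = 2.75 × 209.160816 = 575.192243
V = π·1.25² × L = 4.908739 × 575.192243 = 2823.468319

L=575.192 V=2823.468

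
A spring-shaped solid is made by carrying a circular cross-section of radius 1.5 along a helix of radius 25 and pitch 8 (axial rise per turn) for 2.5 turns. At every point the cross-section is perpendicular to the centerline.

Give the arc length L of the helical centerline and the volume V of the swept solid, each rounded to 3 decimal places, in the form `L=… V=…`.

2πR = 2π·25 = 157.079633
per-turn = √(157.079633² + 8²) = √(24674.0110 + 64) = √24738.0110 = 157.283219
L = 2.5 × 157.283219 = 393.208048
V = π·1.5² × L = 7.068583 × 393.208048 = 2779.423906

L=393.208 V=2779.424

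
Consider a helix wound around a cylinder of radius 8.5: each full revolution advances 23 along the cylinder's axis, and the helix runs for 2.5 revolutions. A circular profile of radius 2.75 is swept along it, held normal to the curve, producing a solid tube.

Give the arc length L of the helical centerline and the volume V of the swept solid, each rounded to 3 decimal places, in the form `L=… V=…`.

2πR = 2π·8.5 = 53.407075
per-turn = √(53.407075² + 23²) = √(2852.3157 + 529) = √3381.3157 = 58.149081
L = 2.5 × 58.149081 = 145.372704
V = π·2.75² × L = 23.758294 × 145.372704 = 3453.807496

L=145.373 V=3453.807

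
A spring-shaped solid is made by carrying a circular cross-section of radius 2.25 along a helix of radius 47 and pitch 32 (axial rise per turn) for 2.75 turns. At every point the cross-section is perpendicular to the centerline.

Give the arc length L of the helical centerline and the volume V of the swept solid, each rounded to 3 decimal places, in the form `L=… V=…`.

L=816.856 V=12991.528

2πR = 2π·47 = 295.309709
per-turn = √(295.309709² + 32²) = √(87207.8245 + 1024) = √88231.8245 = 297.038423
L = 2.75 × 297.038423 = 816.855662
V = π·2.25² × L = 15.904313 × 816.855662 = 12991.527970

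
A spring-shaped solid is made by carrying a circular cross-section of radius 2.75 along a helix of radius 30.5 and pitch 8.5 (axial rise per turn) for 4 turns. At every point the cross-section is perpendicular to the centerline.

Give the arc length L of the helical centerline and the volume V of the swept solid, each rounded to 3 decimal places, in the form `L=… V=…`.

L=767.302 V=18229.793

2πR = 2π·30.5 = 191.637152
per-turn = √(191.637152² + 8.5²) = √(36724.7980 + 72.25) = √36797.0480 = 191.825567
L = 4 × 191.825567 = 767.302266
V = π·2.75² × L = 23.758294 × 767.302266 = 18229.793166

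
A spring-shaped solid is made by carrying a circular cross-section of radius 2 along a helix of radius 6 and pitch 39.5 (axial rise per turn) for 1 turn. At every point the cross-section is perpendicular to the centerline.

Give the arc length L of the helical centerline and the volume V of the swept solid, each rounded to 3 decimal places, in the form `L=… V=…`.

L=54.603 V=686.160

2πR = 2π·6 = 37.699112
per-turn = √(37.699112² + 39.5²) = √(1421.2230 + 1560.25) = √2981.4730 = 54.602867
L = 1 × 54.602867 = 54.602867
V = π·2² × L = 12.566371 × 54.602867 = 686.159857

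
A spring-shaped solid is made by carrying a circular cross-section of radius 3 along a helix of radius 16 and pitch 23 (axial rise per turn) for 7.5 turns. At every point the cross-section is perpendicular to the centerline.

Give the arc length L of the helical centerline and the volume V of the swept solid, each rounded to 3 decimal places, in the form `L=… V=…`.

L=773.463 V=21869.159

2πR = 2π·16 = 100.530965
per-turn = √(100.530965² + 23²) = √(10106.4749 + 529) = √10635.4749 = 103.128439
L = 7.5 × 103.128439 = 773.463292
V = π·3² × L = 28.274334 × 773.463292 = 21869.159353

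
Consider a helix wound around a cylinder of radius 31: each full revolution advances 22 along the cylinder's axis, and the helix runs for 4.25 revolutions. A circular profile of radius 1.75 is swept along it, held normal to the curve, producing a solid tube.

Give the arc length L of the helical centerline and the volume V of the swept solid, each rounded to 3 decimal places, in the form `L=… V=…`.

2πR = 2π·31 = 194.778745
per-turn = √(194.778745² + 22²) = √(37938.7593 + 484) = √38422.7593 = 196.017242
L = 4.25 × 196.017242 = 833.073280
V = π·1.75² × L = 9.621128 × 833.073280 = 8015.104247

L=833.073 V=8015.104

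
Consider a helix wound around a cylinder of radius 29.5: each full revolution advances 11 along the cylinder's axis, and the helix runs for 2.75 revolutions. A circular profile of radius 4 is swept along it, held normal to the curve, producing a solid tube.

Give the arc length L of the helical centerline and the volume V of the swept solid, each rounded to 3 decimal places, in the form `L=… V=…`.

L=510.620 V=25666.572

2πR = 2π·29.5 = 185.353967
per-turn = √(185.353967² + 11²) = √(34356.0929 + 121) = √34477.0929 = 185.680082
L = 2.75 × 185.680082 = 510.620226
V = π·4² × L = 50.265482 × 510.620226 = 25666.572013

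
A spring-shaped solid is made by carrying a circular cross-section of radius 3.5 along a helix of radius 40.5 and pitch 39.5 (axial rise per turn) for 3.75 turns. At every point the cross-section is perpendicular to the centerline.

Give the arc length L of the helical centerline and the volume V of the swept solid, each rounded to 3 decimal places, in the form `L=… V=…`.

L=965.687 V=37163.980

2πR = 2π·40.5 = 254.469005
per-turn = √(254.469005² + 39.5²) = √(64754.4745 + 1560.25) = √66314.7245 = 257.516455
L = 3.75 × 257.516455 = 965.686705
V = π·3.5² × L = 38.484510 × 965.686705 = 37163.979676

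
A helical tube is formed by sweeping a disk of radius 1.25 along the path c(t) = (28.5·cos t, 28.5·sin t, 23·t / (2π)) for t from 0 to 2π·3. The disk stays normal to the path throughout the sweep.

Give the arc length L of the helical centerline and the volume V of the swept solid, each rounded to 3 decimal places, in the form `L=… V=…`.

2πR = 2π·28.5 = 179.070781
per-turn = √(179.070781² + 23²) = √(32066.3447 + 529) = √32595.3447 = 180.541809
L = 3 × 180.541809 = 541.625426
V = π·1.25² × L = 4.908739 × 541.625426 = 2658.697594

L=541.625 V=2658.698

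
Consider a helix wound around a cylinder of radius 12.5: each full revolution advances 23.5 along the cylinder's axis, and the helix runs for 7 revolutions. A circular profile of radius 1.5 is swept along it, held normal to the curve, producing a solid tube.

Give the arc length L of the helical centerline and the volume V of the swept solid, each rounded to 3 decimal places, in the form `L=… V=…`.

L=573.861 V=4056.387

2πR = 2π·12.5 = 78.539816
per-turn = √(78.539816² + 23.5²) = √(6168.5028 + 552.25) = √6720.7528 = 81.980197
L = 7 × 81.980197 = 573.861381
V = π·1.5² × L = 7.068583 × 573.861381 = 4056.387073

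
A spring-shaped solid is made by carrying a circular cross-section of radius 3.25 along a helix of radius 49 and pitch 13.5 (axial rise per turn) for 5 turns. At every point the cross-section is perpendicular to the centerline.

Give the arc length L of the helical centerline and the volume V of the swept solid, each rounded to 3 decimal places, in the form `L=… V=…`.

L=1540.860 V=51130.455

2πR = 2π·49 = 307.876080
per-turn = √(307.876080² + 13.5²) = √(94787.6807 + 182.25) = √94969.9307 = 308.171917
L = 5 × 308.171917 = 1540.859587
V = π·3.25² × L = 33.183072 × 1540.859587 = 51130.455238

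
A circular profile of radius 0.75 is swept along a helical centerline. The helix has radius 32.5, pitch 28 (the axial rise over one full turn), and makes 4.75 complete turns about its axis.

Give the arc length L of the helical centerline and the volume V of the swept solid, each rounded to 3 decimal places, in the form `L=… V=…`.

L=979.043 V=1730.111

2πR = 2π·32.5 = 204.203522
per-turn = √(204.203522² + 28²) = √(41699.0786 + 784) = √42483.0786 = 206.114237
L = 4.75 × 206.114237 = 979.042625
V = π·0.75² × L = 1.767146 × 979.042625 = 1730.111128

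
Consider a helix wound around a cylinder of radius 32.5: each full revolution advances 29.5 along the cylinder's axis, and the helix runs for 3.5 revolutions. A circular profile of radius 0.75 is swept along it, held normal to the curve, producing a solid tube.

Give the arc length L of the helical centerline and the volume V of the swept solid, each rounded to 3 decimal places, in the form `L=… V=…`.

2πR = 2π·32.5 = 204.203522
per-turn = √(204.203522² + 29.5²) = √(41699.0786 + 870.25) = √42569.3286 = 206.323359
L = 3.5 × 206.323359 = 722.131758
V = π·0.75² × L = 1.767146 × 722.131758 = 1276.112151

L=722.132 V=1276.112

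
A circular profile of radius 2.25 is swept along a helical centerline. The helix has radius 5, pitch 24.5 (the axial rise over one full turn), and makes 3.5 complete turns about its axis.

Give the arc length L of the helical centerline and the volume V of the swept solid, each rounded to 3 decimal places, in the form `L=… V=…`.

L=139.439 V=2217.687

2πR = 2π·5 = 31.415927
per-turn = √(31.415927² + 24.5²) = √(986.9604 + 600.25) = √1587.2104 = 39.839810
L = 3.5 × 39.839810 = 139.439334
V = π·2.25² × L = 15.904313 × 139.439334 = 2217.686787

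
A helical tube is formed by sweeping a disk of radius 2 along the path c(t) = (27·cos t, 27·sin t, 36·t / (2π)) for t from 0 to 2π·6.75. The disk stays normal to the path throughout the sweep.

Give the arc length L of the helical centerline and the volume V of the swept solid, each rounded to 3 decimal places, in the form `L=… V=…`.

L=1170.610 V=14710.316

2πR = 2π·27 = 169.646003
per-turn = √(169.646003² + 36²) = √(28779.7664 + 1296) = √30075.7664 = 173.423662
L = 6.75 × 173.423662 = 1170.609716
V = π·2² × L = 12.566371 × 1170.609716 = 14710.315541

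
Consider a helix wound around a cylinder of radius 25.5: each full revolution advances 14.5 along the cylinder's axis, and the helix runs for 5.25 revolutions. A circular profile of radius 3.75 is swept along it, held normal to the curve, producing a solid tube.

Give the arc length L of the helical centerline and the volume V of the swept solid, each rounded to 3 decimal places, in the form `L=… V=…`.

L=844.599 V=37313.243

2πR = 2π·25.5 = 160.221225
per-turn = √(160.221225² + 14.5²) = √(25670.8410 + 210.25) = √25881.0910 = 160.876011
L = 5.25 × 160.876011 = 844.599060
V = π·3.75² × L = 44.178647 × 844.599060 = 37313.243463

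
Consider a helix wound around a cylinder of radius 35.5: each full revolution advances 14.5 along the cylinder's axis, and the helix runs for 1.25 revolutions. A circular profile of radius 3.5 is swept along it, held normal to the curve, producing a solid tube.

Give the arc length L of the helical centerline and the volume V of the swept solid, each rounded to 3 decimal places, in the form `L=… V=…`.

2πR = 2π·35.5 = 223.053078
per-turn = √(223.053078² + 14.5²) = √(49752.6758 + 210.25) = √49962.9258 = 223.523882
L = 1.25 × 223.523882 = 279.404852
V = π·3.5² × L = 38.484510 × 279.404852 = 10752.758838

L=279.405 V=10752.759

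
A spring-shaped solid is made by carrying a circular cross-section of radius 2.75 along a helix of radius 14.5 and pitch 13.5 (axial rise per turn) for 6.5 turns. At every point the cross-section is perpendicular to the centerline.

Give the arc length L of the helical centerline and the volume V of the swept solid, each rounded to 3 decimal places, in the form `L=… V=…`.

L=598.656 V=14223.052

2πR = 2π·14.5 = 91.106187
per-turn = √(91.106187² + 13.5²) = √(8300.3373 + 182.25) = √8482.5873 = 92.100963
L = 6.5 × 92.100963 = 598.656257
V = π·2.75² × L = 23.758294 × 598.656257 = 14223.051613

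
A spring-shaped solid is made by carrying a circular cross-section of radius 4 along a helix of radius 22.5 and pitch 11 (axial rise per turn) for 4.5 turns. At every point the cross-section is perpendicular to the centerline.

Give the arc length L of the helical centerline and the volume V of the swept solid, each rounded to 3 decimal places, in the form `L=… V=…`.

2πR = 2π·22.5 = 141.371669
per-turn = √(141.371669² + 11²) = √(19985.9489 + 121) = √20106.9489 = 141.798974
L = 4.5 × 141.798974 = 638.095381
V = π·4² × L = 50.265482 × 638.095381 = 32074.172188

L=638.095 V=32074.172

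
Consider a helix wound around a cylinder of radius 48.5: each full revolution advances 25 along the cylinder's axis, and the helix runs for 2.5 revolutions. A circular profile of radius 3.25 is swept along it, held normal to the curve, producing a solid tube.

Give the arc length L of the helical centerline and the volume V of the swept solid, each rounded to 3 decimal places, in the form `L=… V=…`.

2πR = 2π·48.5 = 304.734487
per-turn = √(304.734487² + 25²) = √(92863.1078 + 625) = √93488.1078 = 305.758251
L = 2.5 × 305.758251 = 764.395626
V = π·3.25² × L = 33.183072 × 764.395626 = 25364.995419

L=764.396 V=25364.995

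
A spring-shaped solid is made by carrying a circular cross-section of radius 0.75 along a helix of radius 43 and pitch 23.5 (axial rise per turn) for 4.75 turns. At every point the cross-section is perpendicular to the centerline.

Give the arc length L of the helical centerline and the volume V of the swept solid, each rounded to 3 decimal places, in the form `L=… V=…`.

L=1288.186 V=2276.413

2πR = 2π·43 = 270.176968
per-turn = √(270.176968² + 23.5²) = √(72995.5942 + 552.25) = √73547.8442 = 271.197058
L = 4.75 × 271.197058 = 1288.186024
V = π·0.75² × L = 1.767146 × 1288.186024 = 2276.412610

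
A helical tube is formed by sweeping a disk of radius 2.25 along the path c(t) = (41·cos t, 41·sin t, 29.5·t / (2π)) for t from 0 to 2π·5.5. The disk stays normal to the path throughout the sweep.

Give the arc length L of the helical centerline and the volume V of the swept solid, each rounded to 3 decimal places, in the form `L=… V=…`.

2πR = 2π·41 = 257.610598
per-turn = √(257.610598² + 29.5²) = √(66363.2200 + 870.25) = √67233.4700 = 259.294177
L = 5.5 × 259.294177 = 1426.117971
V = π·2.25² × L = 15.904313 × 1426.117971 = 22681.426313

L=1426.118 V=22681.426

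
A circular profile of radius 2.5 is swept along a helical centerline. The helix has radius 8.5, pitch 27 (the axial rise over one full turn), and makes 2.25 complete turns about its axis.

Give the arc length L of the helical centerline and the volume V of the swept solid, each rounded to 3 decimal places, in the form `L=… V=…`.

2πR = 2π·8.5 = 53.407075
per-turn = √(53.407075² + 27²) = √(2852.3157 + 729) = √3581.3157 = 59.844095
L = 2.25 × 59.844095 = 134.649213
V = π·2.5² × L = 19.634954 × 134.649213 = 2643.831117

L=134.649 V=2643.831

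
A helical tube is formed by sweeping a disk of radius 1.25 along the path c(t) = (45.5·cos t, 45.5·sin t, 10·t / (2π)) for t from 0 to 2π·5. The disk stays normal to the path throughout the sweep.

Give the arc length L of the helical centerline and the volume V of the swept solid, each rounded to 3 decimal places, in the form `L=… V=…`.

L=1430.299 V=7020.963

2πR = 2π·45.5 = 285.884931
per-turn = √(285.884931² + 10²) = √(81730.1940 + 100) = √81830.1940 = 286.059774
L = 5 × 286.059774 = 1430.298868
V = π·1.25² × L = 4.908739 × 1430.298868 = 7020.963149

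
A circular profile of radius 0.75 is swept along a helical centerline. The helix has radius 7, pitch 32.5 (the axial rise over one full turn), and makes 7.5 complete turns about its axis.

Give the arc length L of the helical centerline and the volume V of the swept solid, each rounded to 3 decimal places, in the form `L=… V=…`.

2πR = 2π·7 = 43.982297
per-turn = √(43.982297² + 32.5²) = √(1934.4425 + 1056.25) = √2990.6925 = 54.687224
L = 7.5 × 54.687224 = 410.154180
V = π·0.75² × L = 1.767146 × 410.154180 = 724.802264

L=410.154 V=724.802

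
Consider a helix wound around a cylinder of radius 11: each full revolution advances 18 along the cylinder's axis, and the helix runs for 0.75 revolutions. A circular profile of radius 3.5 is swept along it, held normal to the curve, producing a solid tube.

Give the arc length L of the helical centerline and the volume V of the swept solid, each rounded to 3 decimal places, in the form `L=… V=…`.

L=53.565 V=2061.437

2πR = 2π·11 = 69.115038
per-turn = √(69.115038² + 18²) = √(4776.8885 + 324) = √5100.8885 = 71.420505
L = 0.75 × 71.420505 = 53.565379
V = π·3.5² × L = 38.484510 × 53.565379 = 2061.437354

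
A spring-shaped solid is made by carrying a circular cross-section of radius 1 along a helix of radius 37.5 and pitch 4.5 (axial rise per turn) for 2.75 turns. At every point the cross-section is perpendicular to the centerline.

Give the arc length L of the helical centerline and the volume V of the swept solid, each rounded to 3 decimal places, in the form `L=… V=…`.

L=648.072 V=2035.977

2πR = 2π·37.5 = 235.619449
per-turn = √(235.619449² + 4.5²) = √(55516.5248 + 20.25) = √55536.7748 = 235.662417
L = 2.75 × 235.662417 = 648.071647
V = π·1² × L = 3.141593 × 648.071647 = 2035.977124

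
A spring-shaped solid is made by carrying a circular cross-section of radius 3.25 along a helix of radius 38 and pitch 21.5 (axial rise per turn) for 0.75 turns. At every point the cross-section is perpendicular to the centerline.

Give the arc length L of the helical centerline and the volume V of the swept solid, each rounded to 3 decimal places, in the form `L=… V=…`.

2πR = 2π·38 = 238.761042
per-turn = √(238.761042² + 21.5²) = √(57006.8350 + 462.25) = √57469.0850 = 239.727105
L = 0.75 × 239.727105 = 179.795329
V = π·3.25² × L = 33.183072 × 179.795329 = 5966.161419

L=179.795 V=5966.161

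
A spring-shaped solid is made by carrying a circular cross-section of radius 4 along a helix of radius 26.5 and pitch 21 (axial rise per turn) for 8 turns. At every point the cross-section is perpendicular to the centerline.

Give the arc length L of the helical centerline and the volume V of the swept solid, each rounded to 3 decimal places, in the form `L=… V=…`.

2πR = 2π·26.5 = 166.504411
per-turn = √(166.504411² + 21²) = √(27723.7188 + 441) = √28164.7188 = 167.823475
L = 8 × 167.823475 = 1342.587800
V = π·4² × L = 50.265482 × 1342.587800 = 67485.823510

L=1342.588 V=67485.824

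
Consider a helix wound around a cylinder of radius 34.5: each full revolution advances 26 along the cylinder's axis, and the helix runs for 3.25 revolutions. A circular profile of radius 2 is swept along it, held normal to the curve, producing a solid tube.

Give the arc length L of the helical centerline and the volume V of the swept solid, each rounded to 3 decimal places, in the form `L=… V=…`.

2πR = 2π·34.5 = 216.769893
per-turn = √(216.769893² + 26²) = √(46989.1866 + 676) = √47665.1866 = 218.323582
L = 3.25 × 218.323582 = 709.551642
V = π·2² × L = 12.566371 × 709.551642 = 8916.488906

L=709.552 V=8916.489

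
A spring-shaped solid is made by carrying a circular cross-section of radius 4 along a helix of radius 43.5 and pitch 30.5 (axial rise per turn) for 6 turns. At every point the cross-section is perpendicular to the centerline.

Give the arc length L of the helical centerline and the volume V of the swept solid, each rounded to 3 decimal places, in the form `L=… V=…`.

L=1650.090 V=82942.589

2πR = 2π·43.5 = 273.318561
per-turn = √(273.318561² + 30.5²) = √(74703.0357 + 930.25) = √75633.2857 = 275.015065
L = 6 × 275.015065 = 1650.090387
V = π·4² × L = 50.265482 × 1650.090387 = 82942.589406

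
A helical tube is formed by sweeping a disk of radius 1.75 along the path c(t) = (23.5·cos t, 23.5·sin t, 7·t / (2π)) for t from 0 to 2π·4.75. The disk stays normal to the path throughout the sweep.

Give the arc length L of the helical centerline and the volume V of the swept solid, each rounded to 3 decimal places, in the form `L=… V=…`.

L=702.148 V=6755.458

2πR = 2π·23.5 = 147.654855
per-turn = √(147.654855² + 7²) = √(21801.9561 + 49) = √21850.9561 = 147.820689
L = 4.75 × 147.820689 = 702.148273
V = π·1.75² × L = 9.621128 × 702.148273 = 6755.458061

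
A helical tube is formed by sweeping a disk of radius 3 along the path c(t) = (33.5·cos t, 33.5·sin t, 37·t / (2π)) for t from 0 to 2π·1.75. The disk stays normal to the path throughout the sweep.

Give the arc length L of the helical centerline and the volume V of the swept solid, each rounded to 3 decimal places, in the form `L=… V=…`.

L=373.999 V=10574.584

2πR = 2π·33.5 = 210.486708
per-turn = √(210.486708² + 37²) = √(44304.6542 + 1369) = √45673.6542 = 213.713954
L = 1.75 × 213.713954 = 373.999420
V = π·3² × L = 28.274334 × 373.999420 = 10574.584461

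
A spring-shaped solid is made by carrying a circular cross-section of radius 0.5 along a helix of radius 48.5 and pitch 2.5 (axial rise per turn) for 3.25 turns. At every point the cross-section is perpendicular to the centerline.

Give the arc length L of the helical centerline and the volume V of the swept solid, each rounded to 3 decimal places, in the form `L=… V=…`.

L=990.420 V=777.874

2πR = 2π·48.5 = 304.734487
per-turn = √(304.734487² + 2.5²) = √(92863.1078 + 6.25) = √92869.3578 = 304.744742
L = 3.25 × 304.744742 = 990.420412
V = π·0.5² × L = 0.785398 × 990.420412 = 777.874372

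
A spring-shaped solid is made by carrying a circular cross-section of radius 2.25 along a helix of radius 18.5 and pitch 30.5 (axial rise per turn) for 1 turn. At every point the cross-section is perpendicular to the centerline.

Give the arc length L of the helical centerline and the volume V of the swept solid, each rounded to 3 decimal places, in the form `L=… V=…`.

2πR = 2π·18.5 = 116.238928
per-turn = √(116.238928² + 30.5²) = √(13511.4884 + 930.25) = √14441.7384 = 120.173784
L = 1 × 120.173784 = 120.173784
V = π·2.25² × L = 15.904313 × 120.173784 = 1911.281456

L=120.174 V=1911.281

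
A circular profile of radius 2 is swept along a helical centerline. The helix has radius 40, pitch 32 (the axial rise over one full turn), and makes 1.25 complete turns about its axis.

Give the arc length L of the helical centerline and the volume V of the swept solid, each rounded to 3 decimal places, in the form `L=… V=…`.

L=316.696 V=3979.713

2πR = 2π·40 = 251.327412
per-turn = √(251.327412² + 32²) = √(63165.4682 + 1024) = √64189.4682 = 253.356405
L = 1.25 × 253.356405 = 316.695507
V = π·2² × L = 12.566371 × 316.695507 = 3979.713110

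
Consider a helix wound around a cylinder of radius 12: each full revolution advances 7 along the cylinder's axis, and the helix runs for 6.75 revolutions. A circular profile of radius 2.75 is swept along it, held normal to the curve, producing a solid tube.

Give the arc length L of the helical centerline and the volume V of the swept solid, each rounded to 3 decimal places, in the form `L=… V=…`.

2πR = 2π·12 = 75.398224
per-turn = √(75.398224² + 7²) = √(5684.8921 + 49) = √5733.8921 = 75.722468
L = 6.75 × 75.722468 = 511.126658
V = π·2.75² × L = 23.758294 × 511.126658 = 12143.497636

L=511.127 V=12143.498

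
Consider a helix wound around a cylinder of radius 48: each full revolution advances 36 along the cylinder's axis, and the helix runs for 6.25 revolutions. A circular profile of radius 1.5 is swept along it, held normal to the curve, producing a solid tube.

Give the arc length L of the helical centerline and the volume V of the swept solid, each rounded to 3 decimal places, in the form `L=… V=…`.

2πR = 2π·48 = 301.592895
per-turn = √(301.592895² + 36²) = √(90958.2742 + 1296) = √92254.2742 = 303.733887
L = 6.25 × 303.733887 = 1898.336794
V = π·1.5² × L = 7.068583 × 1898.336794 = 13418.552085

L=1898.337 V=13418.552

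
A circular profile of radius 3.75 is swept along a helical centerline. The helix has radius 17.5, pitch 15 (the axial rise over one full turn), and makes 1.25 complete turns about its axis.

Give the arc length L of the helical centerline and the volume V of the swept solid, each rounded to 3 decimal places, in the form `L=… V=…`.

L=138.718 V=6128.361

2πR = 2π·17.5 = 109.955743
per-turn = √(109.955743² + 15²) = √(12090.2654 + 225) = √12315.2654 = 110.974165
L = 1.25 × 110.974165 = 138.717707
V = π·3.75² × L = 44.178647 × 138.717707 = 6128.360558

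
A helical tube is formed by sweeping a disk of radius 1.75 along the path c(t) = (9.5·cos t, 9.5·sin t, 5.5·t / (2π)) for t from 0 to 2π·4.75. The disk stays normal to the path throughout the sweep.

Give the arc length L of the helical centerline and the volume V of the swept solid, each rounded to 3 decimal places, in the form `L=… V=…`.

L=284.730 V=2739.422

2πR = 2π·9.5 = 59.690260
per-turn = √(59.690260² + 5.5²) = √(3562.9272 + 30.25) = √3593.1772 = 59.943116
L = 4.75 × 59.943116 = 284.729802
V = π·1.75² × L = 9.621128 × 284.729802 = 2739.421732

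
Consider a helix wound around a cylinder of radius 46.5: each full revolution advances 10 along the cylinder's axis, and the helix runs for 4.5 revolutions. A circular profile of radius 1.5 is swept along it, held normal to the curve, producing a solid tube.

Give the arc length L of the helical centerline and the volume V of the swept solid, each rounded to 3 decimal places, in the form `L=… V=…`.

2πR = 2π·46.5 = 292.168117
per-turn = √(292.168117² + 10²) = √(85362.2085 + 100) = √85462.2085 = 292.339201
L = 4.5 × 292.339201 = 1315.526405
V = π·1.5² × L = 7.068583 × 1315.526405 = 9298.908199

L=1315.526 V=9298.908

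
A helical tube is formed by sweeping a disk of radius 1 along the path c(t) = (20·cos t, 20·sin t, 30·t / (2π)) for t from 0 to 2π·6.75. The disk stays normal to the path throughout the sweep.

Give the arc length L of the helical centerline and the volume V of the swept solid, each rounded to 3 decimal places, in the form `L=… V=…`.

2πR = 2π·20 = 125.663706
per-turn = √(125.663706² + 30²) = √(15791.3670 + 900) = √16691.3670 = 129.195074
L = 6.75 × 129.195074 = 872.066747
V = π·1² × L = 3.141593 × 872.066747 = 2739.678485

L=872.067 V=2739.678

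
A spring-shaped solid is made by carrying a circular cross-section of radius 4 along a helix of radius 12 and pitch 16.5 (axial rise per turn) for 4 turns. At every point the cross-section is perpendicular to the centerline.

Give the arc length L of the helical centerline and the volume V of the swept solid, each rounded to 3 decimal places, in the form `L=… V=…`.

2πR = 2π·12 = 75.398224
per-turn = √(75.398224² + 16.5²) = √(5684.8921 + 272.25) = √5957.1421 = 77.182525
L = 4 × 77.182525 = 308.730099
V = π·4² × L = 50.265482 × 308.730099 = 15518.467386

L=308.730 V=15518.467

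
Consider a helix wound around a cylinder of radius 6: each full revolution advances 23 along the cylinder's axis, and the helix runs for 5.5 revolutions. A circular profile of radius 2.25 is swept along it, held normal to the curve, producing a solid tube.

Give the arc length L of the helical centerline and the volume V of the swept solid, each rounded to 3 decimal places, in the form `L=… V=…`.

L=242.887 V=3862.956

2πR = 2π·6 = 37.699112
per-turn = √(37.699112² + 23²) = √(1421.2230 + 529) = √1950.2230 = 44.161330
L = 5.5 × 44.161330 = 242.887313
V = π·2.25² × L = 15.904313 × 242.887313 = 3862.955802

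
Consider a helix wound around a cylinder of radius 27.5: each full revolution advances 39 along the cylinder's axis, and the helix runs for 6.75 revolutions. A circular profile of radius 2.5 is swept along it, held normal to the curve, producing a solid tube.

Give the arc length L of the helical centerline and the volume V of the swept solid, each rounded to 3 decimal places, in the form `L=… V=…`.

2πR = 2π·27.5 = 172.787596
per-turn = √(172.787596² + 39²) = √(29855.5533 + 1521) = √31376.5533 = 177.134280
L = 6.75 × 177.134280 = 1195.656393
V = π·2.5² × L = 19.634954 × 1195.656393 = 23476.658380

L=1195.656 V=23476.658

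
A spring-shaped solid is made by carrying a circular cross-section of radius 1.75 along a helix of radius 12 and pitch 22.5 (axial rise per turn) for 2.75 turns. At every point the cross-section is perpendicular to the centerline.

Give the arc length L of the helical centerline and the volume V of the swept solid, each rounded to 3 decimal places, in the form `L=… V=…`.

L=216.380 V=2081.824

2πR = 2π·12 = 75.398224
per-turn = √(75.398224² + 22.5²) = √(5684.8921 + 506.25) = √6191.1421 = 78.683811
L = 2.75 × 78.683811 = 216.380481
V = π·1.75² × L = 9.621128 × 216.380481 = 2081.824193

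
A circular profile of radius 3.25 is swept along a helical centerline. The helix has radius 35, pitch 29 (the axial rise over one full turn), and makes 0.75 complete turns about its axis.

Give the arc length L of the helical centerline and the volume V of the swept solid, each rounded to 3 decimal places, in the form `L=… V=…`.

L=166.362 V=5520.387

2πR = 2π·35 = 219.911486
per-turn = √(219.911486² + 29²) = √(48361.0616 + 841) = √49202.0616 = 221.815377
L = 0.75 × 221.815377 = 166.361533
V = π·3.25² × L = 33.183072 × 166.361533 = 5520.386792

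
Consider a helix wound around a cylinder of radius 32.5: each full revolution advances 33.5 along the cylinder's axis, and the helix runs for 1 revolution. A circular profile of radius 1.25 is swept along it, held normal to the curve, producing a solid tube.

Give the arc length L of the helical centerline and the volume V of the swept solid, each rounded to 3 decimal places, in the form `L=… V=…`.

2πR = 2π·32.5 = 204.203522
per-turn = √(204.203522² + 33.5²) = √(41699.0786 + 1122.25) = √42821.3286 = 206.933150
L = 1 × 206.933150 = 206.933150
V = π·1.25² × L = 4.908739 × 206.933150 = 1015.780725

L=206.933 V=1015.781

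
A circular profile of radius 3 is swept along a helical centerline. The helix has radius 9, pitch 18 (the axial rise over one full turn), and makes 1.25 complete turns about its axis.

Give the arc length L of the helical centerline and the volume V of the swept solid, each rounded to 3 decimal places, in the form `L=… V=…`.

2πR = 2π·9 = 56.548668
per-turn = √(56.548668² + 18²) = √(3197.7518 + 324) = √3521.7518 = 59.344350
L = 1.25 × 59.344350 = 74.180437
V = π·3² × L = 28.274334 × 74.180437 = 2097.402442

L=74.180 V=2097.402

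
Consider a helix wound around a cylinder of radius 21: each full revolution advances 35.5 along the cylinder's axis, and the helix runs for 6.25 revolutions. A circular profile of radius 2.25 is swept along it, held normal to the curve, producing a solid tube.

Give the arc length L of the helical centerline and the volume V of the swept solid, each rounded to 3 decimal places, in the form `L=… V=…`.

2πR = 2π·21 = 131.946891
per-turn = √(131.946891² + 35.5²) = √(17409.9822 + 1260.25) = √18670.2322 = 136.639058
L = 6.25 × 136.639058 = 853.994112
V = π·2.25² × L = 15.904313 × 853.994112 = 13582.189499

L=853.994 V=13582.189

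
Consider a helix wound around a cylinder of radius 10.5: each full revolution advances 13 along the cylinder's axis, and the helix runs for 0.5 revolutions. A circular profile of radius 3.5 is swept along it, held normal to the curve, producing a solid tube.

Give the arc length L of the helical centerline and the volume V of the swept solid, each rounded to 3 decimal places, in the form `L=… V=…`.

2πR = 2π·10.5 = 65.973446
per-turn = √(65.973446² + 13²) = √(4352.4955 + 169) = √4521.4955 = 67.242067
L = 0.5 × 67.242067 = 33.621033
V = π·3.5² × L = 38.484510 × 33.621033 = 1293.888995

L=33.621 V=1293.889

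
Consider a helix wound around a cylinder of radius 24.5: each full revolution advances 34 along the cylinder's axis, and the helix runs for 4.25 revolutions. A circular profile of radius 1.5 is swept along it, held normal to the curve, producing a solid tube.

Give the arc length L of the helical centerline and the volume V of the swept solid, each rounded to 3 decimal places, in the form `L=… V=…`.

L=670.004 V=4735.982

2πR = 2π·24.5 = 153.938040
per-turn = √(153.938040² + 34²) = √(23696.9202 + 1156) = √24852.9202 = 157.648090
L = 4.25 × 157.648090 = 670.004381
V = π·1.5² × L = 7.068583 × 670.004381 = 4735.981893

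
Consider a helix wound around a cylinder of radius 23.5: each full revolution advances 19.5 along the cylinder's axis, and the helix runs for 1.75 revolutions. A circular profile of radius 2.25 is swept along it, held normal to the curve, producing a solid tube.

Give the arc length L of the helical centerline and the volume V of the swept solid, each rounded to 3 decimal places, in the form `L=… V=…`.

2πR = 2π·23.5 = 147.654855
per-turn = √(147.654855² + 19.5²) = √(21801.9561 + 380.25) = √22182.2061 = 148.936920
L = 1.75 × 148.936920 = 260.639610
V = π·2.25² × L = 15.904313 × 260.639610 = 4145.293886

L=260.640 V=4145.294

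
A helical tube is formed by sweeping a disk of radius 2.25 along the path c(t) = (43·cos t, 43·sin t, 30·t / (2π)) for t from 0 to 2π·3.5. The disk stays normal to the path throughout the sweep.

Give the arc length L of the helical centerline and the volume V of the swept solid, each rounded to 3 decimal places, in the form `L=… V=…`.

2πR = 2π·43 = 270.176968
per-turn = √(270.176968² + 30²) = √(72995.5942 + 900) = √73895.5942 = 271.837441
L = 3.5 × 271.837441 = 951.431042
V = π·2.25² × L = 15.904313 × 951.431042 = 15131.856914

L=951.431 V=15131.857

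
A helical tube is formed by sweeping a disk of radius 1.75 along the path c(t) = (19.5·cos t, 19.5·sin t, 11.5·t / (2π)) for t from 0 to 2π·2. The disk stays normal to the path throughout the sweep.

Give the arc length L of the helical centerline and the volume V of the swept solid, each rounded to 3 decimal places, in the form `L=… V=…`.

2πR = 2π·19.5 = 122.522113
per-turn = √(122.522113² + 11.5²) = √(15011.6683 + 132.25) = √15143.9183 = 123.060629
L = 2 × 123.060629 = 246.121257
V = π·1.75² × L = 9.621128 × 246.121257 = 2367.963995

L=246.121 V=2367.964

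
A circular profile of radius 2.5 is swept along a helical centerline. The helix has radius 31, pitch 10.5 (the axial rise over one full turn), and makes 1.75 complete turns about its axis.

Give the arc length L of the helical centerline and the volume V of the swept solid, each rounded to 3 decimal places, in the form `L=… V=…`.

L=341.358 V=6702.543

2πR = 2π·31 = 194.778745
per-turn = √(194.778745² + 10.5²) = √(37938.7593 + 110.25) = √38049.0093 = 195.061553
L = 1.75 × 195.061553 = 341.357717
V = π·2.5² × L = 19.634954 × 341.357717 = 6702.543102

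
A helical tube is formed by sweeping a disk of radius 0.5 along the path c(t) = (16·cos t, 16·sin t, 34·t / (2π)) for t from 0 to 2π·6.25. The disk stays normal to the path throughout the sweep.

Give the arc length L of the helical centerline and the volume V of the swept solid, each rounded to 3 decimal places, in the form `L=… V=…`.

L=663.280 V=520.939

2πR = 2π·16 = 100.530965
per-turn = √(100.530965² + 34²) = √(10106.4749 + 1156) = √11262.4749 = 106.124808
L = 6.25 × 106.124808 = 663.280051
V = π·0.5² × L = 0.785398 × 663.280051 = 520.938934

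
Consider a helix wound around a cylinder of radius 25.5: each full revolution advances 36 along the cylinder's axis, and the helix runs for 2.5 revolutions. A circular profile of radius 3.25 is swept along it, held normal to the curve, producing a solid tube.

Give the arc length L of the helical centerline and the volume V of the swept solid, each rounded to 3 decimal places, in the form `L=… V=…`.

2πR = 2π·25.5 = 160.221225
per-turn = √(160.221225² + 36²) = √(25670.8410 + 1296) = √26966.8410 = 164.215837
L = 2.5 × 164.215837 = 410.539592
V = π·3.25² × L = 33.183072 × 410.539592 = 13622.965004

L=410.540 V=13622.965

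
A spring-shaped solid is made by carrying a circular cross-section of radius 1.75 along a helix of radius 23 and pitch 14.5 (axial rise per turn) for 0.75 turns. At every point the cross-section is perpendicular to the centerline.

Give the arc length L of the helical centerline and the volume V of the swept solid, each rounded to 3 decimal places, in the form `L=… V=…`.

L=108.929 V=1048.021

2πR = 2π·23 = 144.513262
per-turn = √(144.513262² + 14.5²) = √(20884.0829 + 210.25) = √21094.3329 = 145.238882
L = 0.75 × 145.238882 = 108.929162
V = π·1.75² × L = 9.621128 × 108.929162 = 1048.021353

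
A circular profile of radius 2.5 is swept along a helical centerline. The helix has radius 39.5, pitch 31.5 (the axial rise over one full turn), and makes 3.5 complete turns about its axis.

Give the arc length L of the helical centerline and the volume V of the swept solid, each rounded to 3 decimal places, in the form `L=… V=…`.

2πR = 2π·39.5 = 248.185820
per-turn = √(248.185820² + 31.5²) = √(61596.2011 + 992.25) = √62588.4511 = 250.176840
L = 3.5 × 250.176840 = 875.618939
V = π·2.5² × L = 19.634954 × 875.618939 = 17192.737655

L=875.619 V=17192.738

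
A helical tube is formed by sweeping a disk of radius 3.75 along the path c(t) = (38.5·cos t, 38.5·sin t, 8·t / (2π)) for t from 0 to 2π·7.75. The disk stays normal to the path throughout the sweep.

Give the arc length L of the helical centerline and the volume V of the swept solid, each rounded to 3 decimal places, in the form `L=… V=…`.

L=1875.770 V=82868.995

2πR = 2π·38.5 = 241.902634
per-turn = √(241.902634² + 8²) = √(58516.8845 + 64) = √58580.8845 = 242.034883
L = 7.75 × 242.034883 = 1875.770342
V = π·3.75² × L = 44.178647 × 1875.770342 = 82868.995201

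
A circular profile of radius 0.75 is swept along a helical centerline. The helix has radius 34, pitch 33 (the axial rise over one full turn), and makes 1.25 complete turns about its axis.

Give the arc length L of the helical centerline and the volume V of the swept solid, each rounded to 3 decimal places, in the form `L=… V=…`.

2πR = 2π·34 = 213.628300
per-turn = √(213.628300² + 33²) = √(45637.0508 + 1089) = √46726.0508 = 216.162094
L = 1.25 × 216.162094 = 270.202617
V = π·0.75² × L = 1.767146 × 270.202617 = 477.487438

L=270.203 V=477.487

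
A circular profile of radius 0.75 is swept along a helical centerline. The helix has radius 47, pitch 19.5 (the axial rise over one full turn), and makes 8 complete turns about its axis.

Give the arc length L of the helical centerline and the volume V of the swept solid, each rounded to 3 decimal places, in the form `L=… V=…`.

L=2367.623 V=4183.934

2πR = 2π·47 = 295.309709
per-turn = √(295.309709² + 19.5²) = √(87207.8245 + 380.25) = √87588.0745 = 295.952825
L = 8 × 295.952825 = 2367.622598
V = π·0.75² × L = 1.767146 × 2367.622598 = 4183.934490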